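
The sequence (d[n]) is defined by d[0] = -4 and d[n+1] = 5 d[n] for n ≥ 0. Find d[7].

-312500

d[1] = 5·(-4) = -20
d[2] = 5·(-20) = -100
d[3] = 5·(-100) = -500
d[4] = 5·(-500) = -2500
d[5] = 5·(-2500) = -12500
d[6] = 5·(-12500) = -62500
d[7] = 5·(-62500) = -312500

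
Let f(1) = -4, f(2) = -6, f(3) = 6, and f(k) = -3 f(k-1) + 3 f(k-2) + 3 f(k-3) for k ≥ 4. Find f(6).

-558

f(4) = -3·6 + 3·(-6) + 3·(-4) = -48
f(5) = -3·(-48) + 3·6 + 3·(-6) = 144
f(6) = -3·144 + 3·(-48) + 3·6 = -558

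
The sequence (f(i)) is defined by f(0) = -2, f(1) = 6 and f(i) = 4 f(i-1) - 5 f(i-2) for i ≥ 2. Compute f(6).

f(2) = 4*6 - 5*(-2) = 34
f(3) = 4*34 - 5*6 = 106
f(4) = 4*106 - 5*34 = 254
f(5) = 4*254 - 5*106 = 486
f(6) = 4*486 - 5*254 = 674

674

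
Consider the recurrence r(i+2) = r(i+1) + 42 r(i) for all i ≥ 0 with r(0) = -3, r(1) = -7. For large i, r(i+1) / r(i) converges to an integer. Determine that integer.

7

The characteristic equation is r^2 - r - 42 = 0, which factors as (r - 7)(r + 6) = 0.
So the roots are 7 and -6. Since |7| > |-6| and the coefficient of 7^i is non-zero, the ratio tends to 7.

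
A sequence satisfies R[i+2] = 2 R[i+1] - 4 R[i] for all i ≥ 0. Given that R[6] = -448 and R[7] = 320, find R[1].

Rearranging, R[i-2] = (R[i] - 2 R[i-1]) / -4.
R[5] = (320 - 2·(-448)) / -4 = 1216/-4 = -304
R[4] = (-448 - 2·(-304)) / -4 = 160/-4 = -40
R[3] = (-304 - 2·(-40)) / -4 = -224/-4 = 56
R[2] = (-40 - 2·56) / -4 = -152/-4 = 38
R[1] = (56 - 2·38) / -4 = -20/-4 = 5

5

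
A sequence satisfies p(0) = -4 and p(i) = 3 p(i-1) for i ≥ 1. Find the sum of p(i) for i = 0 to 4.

-484

p(1) = 3·(-4) = -12
p(2) = 3·(-12) = -36
p(3) = 3·(-36) = -108
p(4) = 3·(-108) = -324
Sum = (-4) + (-12) + (-36) + (-108) + (-324) = -484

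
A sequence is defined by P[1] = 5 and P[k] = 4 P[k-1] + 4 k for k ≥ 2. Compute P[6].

8296

P[2] = 4(5) + 8 = 28
P[3] = 4(28) + 12 = 124
P[4] = 4(124) + 16 = 512
P[5] = 4(512) + 20 = 2068
P[6] = 4(2068) + 24 = 8296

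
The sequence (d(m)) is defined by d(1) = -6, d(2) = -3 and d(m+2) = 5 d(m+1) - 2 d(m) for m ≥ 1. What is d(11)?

-349383

d(3) = 5*(-3) - 2*(-6) = -3
d(4) = 5*(-3) - 2*(-3) = -9
d(5) = 5*(-9) - 2*(-3) = -39
d(6) = 5*(-39) - 2*(-9) = -177
d(7) = 5*(-177) - 2*(-39) = -807
d(8) = 5*(-807) - 2*(-177) = -3681
d(9) = 5*(-3681) - 2*(-807) = -16791
d(10) = 5*(-16791) - 2*(-3681) = -76593
d(11) = 5*(-76593) - 2*(-16791) = -349383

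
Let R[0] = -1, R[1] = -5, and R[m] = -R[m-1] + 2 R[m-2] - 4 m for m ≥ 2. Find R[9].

-373

R[2] = -(-5) + 2*(-1) - 8 = -5
R[3] = -(-5) + 2*(-5) - 12 = -17
R[4] = -(-17) + 2*(-5) - 16 = -9
R[5] = -(-9) + 2*(-17) - 20 = -45
R[6] = -(-45) + 2*(-9) - 24 = 3
R[7] = -3 + 2*(-45) - 28 = -121
R[8] = -(-121) + 2*3 - 32 = 95
R[9] = -95 + 2*(-121) - 36 = -373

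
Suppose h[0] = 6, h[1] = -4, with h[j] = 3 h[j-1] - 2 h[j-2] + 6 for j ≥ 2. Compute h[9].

-2092

h[2] = 3*(-4) - 2*6 + 6 = -18
h[3] = 3*(-18) - 2*(-4) + 6 = -40
h[4] = 3*(-40) - 2*(-18) + 6 = -78
h[5] = 3*(-78) - 2*(-40) + 6 = -148
h[6] = 3*(-148) - 2*(-78) + 6 = -282
h[7] = 3*(-282) - 2*(-148) + 6 = -544
h[8] = 3*(-544) - 2*(-282) + 6 = -1062
h[9] = 3*(-1062) - 2*(-544) + 6 = -2092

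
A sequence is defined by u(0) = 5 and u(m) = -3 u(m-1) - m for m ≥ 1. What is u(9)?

u(1) = -3(5) - 1 = -16
u(2) = -3(-16) - 2 = 46
u(3) = -3(46) - 3 = -141
u(4) = -3(-141) - 4 = 419
u(5) = -3(419) - 5 = -1262
u(6) = -3(-1262) - 6 = 3780
u(7) = -3(3780) - 7 = -11347
u(8) = -3(-11347) - 8 = 34033
u(9) = -3(34033) - 9 = -102108

-102108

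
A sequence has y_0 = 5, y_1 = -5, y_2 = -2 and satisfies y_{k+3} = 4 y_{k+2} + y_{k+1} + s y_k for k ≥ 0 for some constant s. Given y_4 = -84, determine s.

y_3 = -13 + 5s
y_4 = -54 + 15s
So -54 + 15s = -84, giving s = -2.

-2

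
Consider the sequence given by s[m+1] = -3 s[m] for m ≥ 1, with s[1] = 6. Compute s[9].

39366

s[2] = -3*6 = -18
s[3] = -3*(-18) = 54
s[4] = -3*54 = -162
s[5] = -3*(-162) = 486
s[6] = -3*486 = -1458
s[7] = -3*(-1458) = 4374
s[8] = -3*4374 = -13122
s[9] = -3*(-13122) = 39366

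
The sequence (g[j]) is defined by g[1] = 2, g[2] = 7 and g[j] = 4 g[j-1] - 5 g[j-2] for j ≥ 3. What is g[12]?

-14123

g[3] = 4·7 - 5·2 = 18
g[4] = 4·18 - 5·7 = 37
g[5] = 4·37 - 5·18 = 58
g[6] = 4·58 - 5·37 = 47
g[7] = 4·47 - 5·58 = -102
g[8] = 4·(-102) - 5·47 = -643
g[9] = 4·(-643) - 5·(-102) = -2062
g[10] = 4·(-2062) - 5·(-643) = -5033
g[11] = 4·(-5033) - 5·(-2062) = -9822
g[12] = 4·(-9822) - 5·(-5033) = -14123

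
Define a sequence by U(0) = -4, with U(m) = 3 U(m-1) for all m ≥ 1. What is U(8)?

-26244

U(1) = 3(-4) = -12
U(2) = 3(-12) = -36
U(3) = 3(-36) = -108
U(4) = 3(-108) = -324
U(5) = 3(-324) = -972
U(6) = 3(-972) = -2916
U(7) = 3(-2916) = -8748
U(8) = 3(-8748) = -26244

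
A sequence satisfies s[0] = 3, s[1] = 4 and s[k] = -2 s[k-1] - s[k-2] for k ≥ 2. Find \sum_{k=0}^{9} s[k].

s[2] = -2(4) - 3 = -11
s[3] = -2(-11) - 4 = 18
s[4] = -2(18) - (-11) = -25
s[5] = -2(-25) - 18 = 32
s[6] = -2(32) - (-25) = -39
s[7] = -2(-39) - 32 = 46
s[8] = -2(46) - (-39) = -53
s[9] = -2(-53) - 46 = 60
Sum = 3 + 4 + (-11) + 18 + (-25) + 32 + (-39) + 46 + (-53) + 60 = 35

35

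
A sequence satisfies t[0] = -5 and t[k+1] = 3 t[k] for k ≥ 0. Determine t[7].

t[1] = 3·(-5) = -15
t[2] = 3·(-15) = -45
t[3] = 3·(-45) = -135
t[4] = 3·(-135) = -405
t[5] = 3·(-405) = -1215
t[6] = 3·(-1215) = -3645
t[7] = 3·(-3645) = -10935

-10935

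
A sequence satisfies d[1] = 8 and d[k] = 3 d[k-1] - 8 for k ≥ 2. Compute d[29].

The fixed point is -8/(1 - 3) = 4, so d[k] - 4 = 3(d[k-1] - 4).
Hence d[k] = 4·3^{k-1} + 4.
d[29] = 4·3^{28} + 4 = 4·22876792454961 + 4 = 91507169819848.

91507169819848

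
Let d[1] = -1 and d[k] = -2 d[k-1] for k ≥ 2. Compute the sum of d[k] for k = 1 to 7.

-43

d[2] = -2*(-1) = 2
d[3] = -2*2 = -4
d[4] = -2*(-4) = 8
d[5] = -2*8 = -16
d[6] = -2*(-16) = 32
d[7] = -2*32 = -64
Sum = (-1) + 2 + (-4) + 8 + (-16) + 32 + (-64) = -43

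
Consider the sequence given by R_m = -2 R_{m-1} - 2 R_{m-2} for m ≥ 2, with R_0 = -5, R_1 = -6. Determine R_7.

128

R_2 = -2*(-6) - 2*(-5) = 22
R_3 = -2*22 - 2*(-6) = -32
R_4 = -2*(-32) - 2*22 = 20
R_5 = -2*20 - 2*(-32) = 24
R_6 = -2*24 - 2*20 = -88
R_7 = -2*(-88) - 2*24 = 128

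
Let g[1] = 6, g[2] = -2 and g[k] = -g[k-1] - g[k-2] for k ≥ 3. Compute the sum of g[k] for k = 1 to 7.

6

g[3] = -(-2) - 6 = -4
g[4] = -(-4) - (-2) = 6
g[5] = -6 - (-4) = -2
g[6] = -(-2) - 6 = -4
g[7] = -(-4) - (-2) = 6
Sum = 6 + (-2) + (-4) + 6 + (-2) + (-4) + 6 = 6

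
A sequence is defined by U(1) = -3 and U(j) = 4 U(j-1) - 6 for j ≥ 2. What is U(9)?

U(2) = 4*(-3) - 6 = -18
U(3) = 4*(-18) - 6 = -78
U(4) = 4*(-78) - 6 = -318
U(5) = 4*(-318) - 6 = -1278
U(6) = 4*(-1278) - 6 = -5118
U(7) = 4*(-5118) - 6 = -20478
U(8) = 4*(-20478) - 6 = -81918
U(9) = 4*(-81918) - 6 = -327678

-327678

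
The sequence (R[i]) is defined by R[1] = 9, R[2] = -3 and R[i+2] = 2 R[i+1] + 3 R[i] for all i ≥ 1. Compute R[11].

R[3] = 2·(-3) + 3·9 = 21
R[4] = 2·21 + 3·(-3) = 33
R[5] = 2·33 + 3·21 = 129
R[6] = 2·129 + 3·33 = 357
R[7] = 2·357 + 3·129 = 1101
R[8] = 2·1101 + 3·357 = 3273
R[9] = 2·3273 + 3·1101 = 9849
R[10] = 2·9849 + 3·3273 = 29517
R[11] = 2·29517 + 3·9849 = 88581

88581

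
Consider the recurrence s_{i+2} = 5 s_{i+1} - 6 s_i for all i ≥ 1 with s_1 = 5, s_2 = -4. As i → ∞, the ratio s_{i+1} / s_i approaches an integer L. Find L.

The characteristic equation is r^2 - 5r + 6 = 0, which factors as (r - 3)(r - 2) = 0.
So the roots are 3 and 2. Since |3| > |2| and the coefficient of 3^i is non-zero, the ratio tends to 3.

3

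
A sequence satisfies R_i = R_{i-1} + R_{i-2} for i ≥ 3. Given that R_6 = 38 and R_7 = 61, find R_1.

Rearranging, R_{i-2} = R_i - R_{i-1}.
R_5 = 61 - 38 = 23
R_4 = 38 - 23 = 15
R_3 = 23 - 15 = 8
R_2 = 15 - 8 = 7
R_1 = 8 - 7 = 1

1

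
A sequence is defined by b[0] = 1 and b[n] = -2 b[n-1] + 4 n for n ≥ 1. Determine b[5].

4

b[1] = -2(1) + 4 = 2
b[2] = -2(2) + 8 = 4
b[3] = -2(4) + 12 = 4
b[4] = -2(4) + 16 = 8
b[5] = -2(8) + 20 = 4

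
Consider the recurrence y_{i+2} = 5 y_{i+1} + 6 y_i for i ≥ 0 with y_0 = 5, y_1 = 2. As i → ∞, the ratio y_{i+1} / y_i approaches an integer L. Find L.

The characteristic equation is r^2 - 5r - 6 = 0, which factors as (r - 6)(r + 1) = 0.
So the roots are 6 and -1. Since |6| > |-1| and the coefficient of 6^i is non-zero, the ratio tends to 6.

6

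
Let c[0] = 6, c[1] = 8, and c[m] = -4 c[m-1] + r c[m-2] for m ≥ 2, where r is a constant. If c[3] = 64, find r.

4

c[2] = -32 + 6r
c[3] = 128 - 16r
So 128 - 16r = 64, giving r = 4.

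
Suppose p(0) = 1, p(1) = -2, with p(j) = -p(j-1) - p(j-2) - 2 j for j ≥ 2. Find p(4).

-4

p(2) = -(-2) - 1 - 4 = -3
p(3) = -(-3) - (-2) - 6 = -1
p(4) = -(-1) - (-3) - 8 = -4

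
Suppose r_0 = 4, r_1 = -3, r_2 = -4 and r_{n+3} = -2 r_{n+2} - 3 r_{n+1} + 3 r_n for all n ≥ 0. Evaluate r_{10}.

r_3 = -2*(-4) - 3*(-3) + 3*4 = 29
r_4 = -2*29 - 3*(-4) + 3*(-3) = -55
r_5 = -2*(-55) - 3*29 + 3*(-4) = 11
r_6 = -2*11 - 3*(-55) + 3*29 = 230
r_7 = -2*230 - 3*11 + 3*(-55) = -658
r_8 = -2*(-658) - 3*230 + 3*11 = 659
r_9 = -2*659 - 3*(-658) + 3*230 = 1346
r_{10} = -2*1346 - 3*659 + 3*(-658) = -6643

-6643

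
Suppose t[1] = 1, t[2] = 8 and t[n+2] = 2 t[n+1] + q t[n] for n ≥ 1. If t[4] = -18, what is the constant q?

-5

t[3] = 16 + q
t[4] = 32 + 10q
So 32 + 10q = -18, giving q = -5.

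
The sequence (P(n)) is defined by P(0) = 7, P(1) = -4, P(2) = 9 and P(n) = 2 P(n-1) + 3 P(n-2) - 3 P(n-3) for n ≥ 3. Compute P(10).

P(3) = 2*9 + 3*(-4) - 3*7 = -15
P(4) = 2*(-15) + 3*9 - 3*(-4) = 9
P(5) = 2*9 + 3*(-15) - 3*9 = -54
P(6) = 2*(-54) + 3*9 - 3*(-15) = -36
P(7) = 2*(-36) + 3*(-54) - 3*9 = -261
P(8) = 2*(-261) + 3*(-36) - 3*(-54) = -468
P(9) = 2*(-468) + 3*(-261) - 3*(-36) = -1611
P(10) = 2*(-1611) + 3*(-468) - 3*(-261) = -3843

-3843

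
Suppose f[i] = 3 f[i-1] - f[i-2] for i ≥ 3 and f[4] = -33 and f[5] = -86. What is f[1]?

-5

Rearranging, f[i-2] = -(f[i] - 3 f[i-1]).
f[3] = -(-86 - 3(-33)) = -13
f[2] = -(-33 - 3(-13)) = -6
f[1] = -(-13 - 3(-6)) = -5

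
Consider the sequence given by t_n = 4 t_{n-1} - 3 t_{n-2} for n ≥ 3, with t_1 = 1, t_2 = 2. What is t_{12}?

88574

t_3 = 4*2 - 3*1 = 5
t_4 = 4*5 - 3*2 = 14
t_5 = 4*14 - 3*5 = 41
t_6 = 4*41 - 3*14 = 122
t_7 = 4*122 - 3*41 = 365
t_8 = 4*365 - 3*122 = 1094
t_9 = 4*1094 - 3*365 = 3281
t_{10} = 4*3281 - 3*1094 = 9842
t_{11} = 4*9842 - 3*3281 = 29525
t_{12} = 4*29525 - 3*9842 = 88574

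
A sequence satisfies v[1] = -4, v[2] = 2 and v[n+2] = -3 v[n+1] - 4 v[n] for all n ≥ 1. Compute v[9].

v[3] = -3·2 - 4·(-4) = 10
v[4] = -3·10 - 4·2 = -38
v[5] = -3·(-38) - 4·10 = 74
v[6] = -3·74 - 4·(-38) = -70
v[7] = -3·(-70) - 4·74 = -86
v[8] = -3·(-86) - 4·(-70) = 538
v[9] = -3·538 - 4·(-86) = -1270

-1270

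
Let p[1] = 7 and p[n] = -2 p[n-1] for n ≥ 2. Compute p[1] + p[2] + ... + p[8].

p[2] = -2·7 = -14
p[3] = -2·(-14) = 28
p[4] = -2·28 = -56
p[5] = -2·(-56) = 112
p[6] = -2·112 = -224
p[7] = -2·(-224) = 448
p[8] = -2·448 = -896
Sum = 7 + (-14) + 28 + (-56) + 112 + (-224) + 448 + (-896) = -595

-595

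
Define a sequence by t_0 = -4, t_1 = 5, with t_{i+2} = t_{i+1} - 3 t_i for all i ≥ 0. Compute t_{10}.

-733

t_2 = 5 - 3*(-4) = 17
t_3 = 17 - 3*5 = 2
t_4 = 2 - 3*17 = -49
t_5 = (-49) - 3*2 = -55
t_6 = (-55) - 3*(-49) = 92
t_7 = 92 - 3*(-55) = 257
t_8 = 257 - 3*92 = -19
t_9 = (-19) - 3*257 = -790
t_{10} = (-790) - 3*(-19) = -733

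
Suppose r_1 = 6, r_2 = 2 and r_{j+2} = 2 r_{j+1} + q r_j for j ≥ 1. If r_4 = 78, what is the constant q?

5

r_3 = 4 + 6q
r_4 = 8 + 14q
So 8 + 14q = 78, giving q = 5.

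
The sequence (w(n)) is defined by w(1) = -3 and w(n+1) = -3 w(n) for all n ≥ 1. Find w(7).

w(2) = -3(-3) = 9
w(3) = -3(9) = -27
w(4) = -3(-27) = 81
w(5) = -3(81) = -243
w(6) = -3(-243) = 729
w(7) = -3(729) = -2187

-2187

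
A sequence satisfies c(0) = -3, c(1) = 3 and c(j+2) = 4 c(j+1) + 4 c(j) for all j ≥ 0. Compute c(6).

c(2) = 4*3 + 4*(-3) = 0
c(3) = 4*0 + 4*3 = 12
c(4) = 4*12 + 4*0 = 48
c(5) = 4*48 + 4*12 = 240
c(6) = 4*240 + 4*48 = 1152

1152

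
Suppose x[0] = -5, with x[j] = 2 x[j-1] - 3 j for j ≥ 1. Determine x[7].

x[1] = 2·(-5) - 3 = -13
x[2] = 2·(-13) - 6 = -32
x[3] = 2·(-32) - 9 = -73
x[4] = 2·(-73) - 12 = -158
x[5] = 2·(-158) - 15 = -331
x[6] = 2·(-331) - 18 = -680
x[7] = 2·(-680) - 21 = -1381

-1381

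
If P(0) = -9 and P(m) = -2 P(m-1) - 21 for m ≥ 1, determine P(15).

65529

The fixed point is -21/(1 + 2) = -7, so P(m) + 7 = -2(P(m-1) + 7).
Hence P(m) = -2·(-2)^m - 7.
P(15) = -2·(-2)^{15} - 7 = -2·-32768 - 7 = 65529.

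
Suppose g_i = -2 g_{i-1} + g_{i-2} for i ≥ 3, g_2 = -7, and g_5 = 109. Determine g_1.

5

Let g_1 = x.
g_3 = 14 + x
g_4 = -35 - 2x
g_5 = 84 + 5x
So 84 + 5x = 109, giving x = 5.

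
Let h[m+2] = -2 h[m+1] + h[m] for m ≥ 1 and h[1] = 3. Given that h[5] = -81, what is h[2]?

Let h[2] = w.
h[3] = 3 - 2w
h[4] = -6 + 5w
h[5] = 15 - 12w
So 15 - 12w = -81, giving w = 8.

8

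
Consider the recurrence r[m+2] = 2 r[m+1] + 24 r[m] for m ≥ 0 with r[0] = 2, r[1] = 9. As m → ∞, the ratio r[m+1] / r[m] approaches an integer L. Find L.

The characteristic equation is r^2 - 2r - 24 = 0, which factors as (r - 6)(r + 4) = 0.
So the roots are 6 and -4. Since |6| > |-4| and the coefficient of 6^m is non-zero, the ratio tends to 6.

6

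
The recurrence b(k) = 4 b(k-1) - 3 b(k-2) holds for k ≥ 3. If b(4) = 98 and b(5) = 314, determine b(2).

2

Rearranging, b(k-2) = (b(k) - 4 b(k-1)) / -3.
b(3) = (314 - 4*98) / -3 = -78/-3 = 26
b(2) = (98 - 4*26) / -3 = -6/-3 = 2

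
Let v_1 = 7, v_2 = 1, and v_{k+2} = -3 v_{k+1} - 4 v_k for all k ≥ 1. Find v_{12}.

v_3 = -3·1 - 4·7 = -31
v_4 = -3·(-31) - 4·1 = 89
v_5 = -3·89 - 4·(-31) = -143
v_6 = -3·(-143) - 4·89 = 73
v_7 = -3·73 - 4·(-143) = 353
v_8 = -3·353 - 4·73 = -1351
v_9 = -3·(-1351) - 4·353 = 2641
v_{10} = -3·2641 - 4·(-1351) = -2519
v_{11} = -3·(-2519) - 4·2641 = -3007
v_{12} = -3·(-3007) - 4·(-2519) = 19097

19097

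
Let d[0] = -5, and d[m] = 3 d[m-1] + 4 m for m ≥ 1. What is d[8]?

-13141

d[1] = 3·(-5) + 4 = -11
d[2] = 3·(-11) + 8 = -25
d[3] = 3·(-25) + 12 = -63
d[4] = 3·(-63) + 16 = -173
d[5] = 3·(-173) + 20 = -499
d[6] = 3·(-499) + 24 = -1473
d[7] = 3·(-1473) + 28 = -4391
d[8] = 3·(-4391) + 32 = -13141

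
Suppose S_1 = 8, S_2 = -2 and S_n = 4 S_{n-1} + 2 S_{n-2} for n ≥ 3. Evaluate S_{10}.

S_3 = 4*(-2) + 2*8 = 8
S_4 = 4*8 + 2*(-2) = 28
S_5 = 4*28 + 2*8 = 128
S_6 = 4*128 + 2*28 = 568
S_7 = 4*568 + 2*128 = 2528
S_8 = 4*2528 + 2*568 = 11248
S_9 = 4*11248 + 2*2528 = 50048
S_{10} = 4*50048 + 2*11248 = 222688

222688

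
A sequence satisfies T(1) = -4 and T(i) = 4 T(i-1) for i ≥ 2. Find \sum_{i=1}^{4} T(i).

T(2) = 4(-4) = -16
T(3) = 4(-16) = -64
T(4) = 4(-64) = -256
Sum = (-4) + (-16) + (-64) + (-256) = -340

-340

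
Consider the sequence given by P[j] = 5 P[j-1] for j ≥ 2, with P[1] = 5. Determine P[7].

78125

P[2] = 5(5) = 25
P[3] = 5(25) = 125
P[4] = 5(125) = 625
P[5] = 5(625) = 3125
P[6] = 5(3125) = 15625
P[7] = 5(15625) = 78125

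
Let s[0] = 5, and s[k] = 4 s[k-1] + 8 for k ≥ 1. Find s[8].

s[1] = 4·5 + 8 = 28
s[2] = 4·28 + 8 = 120
s[3] = 4·120 + 8 = 488
s[4] = 4·488 + 8 = 1960
s[5] = 4·1960 + 8 = 7848
s[6] = 4·7848 + 8 = 31400
s[7] = 4·31400 + 8 = 125608
s[8] = 4·125608 + 8 = 502440

502440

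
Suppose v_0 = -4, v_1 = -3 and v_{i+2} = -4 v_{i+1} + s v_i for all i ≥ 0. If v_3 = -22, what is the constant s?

v_2 = 12 - 4s
v_3 = -48 + 13s
So -48 + 13s = -22, giving s = 2.

2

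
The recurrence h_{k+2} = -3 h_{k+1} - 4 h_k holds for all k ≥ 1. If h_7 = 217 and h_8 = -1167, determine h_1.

8

Rearranging, h_{k-2} = (h_k + 3 h_{k-1}) / -4.
h_6 = (-1167 + 3·217) / -4 = -516/-4 = 129
h_5 = (217 + 3·129) / -4 = 604/-4 = -151
h_4 = (129 + 3·(-151)) / -4 = -324/-4 = 81
h_3 = (-151 + 3·81) / -4 = 92/-4 = -23
h_2 = (81 + 3·(-23)) / -4 = 12/-4 = -3
h_1 = (-23 + 3·(-3)) / -4 = -32/-4 = 8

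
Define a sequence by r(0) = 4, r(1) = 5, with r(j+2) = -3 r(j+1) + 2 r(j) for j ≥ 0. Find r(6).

r(2) = -3·5 + 2·4 = -7
r(3) = -3·(-7) + 2·5 = 31
r(4) = -3·31 + 2·(-7) = -107
r(5) = -3·(-107) + 2·31 = 383
r(6) = -3·383 + 2·(-107) = -1363

-1363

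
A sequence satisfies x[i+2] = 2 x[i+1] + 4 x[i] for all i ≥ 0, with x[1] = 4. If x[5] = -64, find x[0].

Let x[0] = w.
x[2] = 8 + 4w
x[3] = 32 + 8w
x[4] = 96 + 32w
x[5] = 320 + 96w
So 320 + 96w = -64, giving w = -4.

-4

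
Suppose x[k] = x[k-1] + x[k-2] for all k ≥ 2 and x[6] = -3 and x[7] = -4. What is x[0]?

-7

Rearranging, x[k-2] = x[k] - x[k-1].
x[5] = -4 - (-3) = -1
x[4] = -3 - (-1) = -2
x[3] = -1 - (-2) = 1
x[2] = -2 - 1 = -3
x[1] = 1 - (-3) = 4
x[0] = -3 - 4 = -7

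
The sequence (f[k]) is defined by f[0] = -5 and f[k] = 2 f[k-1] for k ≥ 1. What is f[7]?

f[1] = 2*(-5) = -10
f[2] = 2*(-10) = -20
f[3] = 2*(-20) = -40
f[4] = 2*(-40) = -80
f[5] = 2*(-80) = -160
f[6] = 2*(-160) = -320
f[7] = 2*(-320) = -640

-640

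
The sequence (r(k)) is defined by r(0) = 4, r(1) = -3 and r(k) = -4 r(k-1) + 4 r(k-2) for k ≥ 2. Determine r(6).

14144

r(2) = -4·(-3) + 4·4 = 28
r(3) = -4·28 + 4·(-3) = -124
r(4) = -4·(-124) + 4·28 = 608
r(5) = -4·608 + 4·(-124) = -2928
r(6) = -4·(-2928) + 4·608 = 14144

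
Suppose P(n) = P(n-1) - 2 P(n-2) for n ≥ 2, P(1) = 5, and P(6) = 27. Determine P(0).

Let P(0) = z.
P(2) = 5 - 2z
P(3) = -5 - 2z
P(4) = -15 + 2z
P(5) = -5 + 6z
P(6) = 25 + 2z
So 25 + 2z = 27, giving z = 1.

1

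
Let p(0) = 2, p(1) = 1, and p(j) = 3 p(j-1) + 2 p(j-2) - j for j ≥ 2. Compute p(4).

48

p(2) = 3·1 + 2·2 - 2 = 5
p(3) = 3·5 + 2·1 - 3 = 14
p(4) = 3·14 + 2·5 - 4 = 48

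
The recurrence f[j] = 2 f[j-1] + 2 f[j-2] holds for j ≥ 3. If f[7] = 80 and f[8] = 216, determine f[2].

-3

Rearranging, f[j-2] = (f[j] - 2 f[j-1]) / 2.
f[6] = (216 - 2(80)) / 2 = 56/2 = 28
f[5] = (80 - 2(28)) / 2 = 24/2 = 12
f[4] = (28 - 2(12)) / 2 = 4/2 = 2
f[3] = (12 - 2(2)) / 2 = 8/2 = 4
f[2] = (2 - 2(4)) / 2 = -6/2 = -3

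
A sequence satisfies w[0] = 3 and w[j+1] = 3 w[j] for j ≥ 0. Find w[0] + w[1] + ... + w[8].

29523

w[1] = 3*3 = 9
w[2] = 3*9 = 27
w[3] = 3*27 = 81
w[4] = 3*81 = 243
w[5] = 3*243 = 729
w[6] = 3*729 = 2187
w[7] = 3*2187 = 6561
w[8] = 3*6561 = 19683
Sum = 3 + 9 + 27 + 81 + 243 + 729 + 2187 + 6561 + 19683 = 29523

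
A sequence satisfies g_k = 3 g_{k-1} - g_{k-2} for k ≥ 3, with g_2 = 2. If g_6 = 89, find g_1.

1

Let g_1 = w.
g_3 = 6 - w
g_4 = 16 - 3w
g_5 = 42 - 8w
g_6 = 110 - 21w
So 110 - 21w = 89, giving w = 1.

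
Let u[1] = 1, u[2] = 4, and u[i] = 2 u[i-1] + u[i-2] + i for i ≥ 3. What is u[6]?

u[3] = 2·4 + 1 + 3 = 12
u[4] = 2·12 + 4 + 4 = 32
u[5] = 2·32 + 12 + 5 = 81
u[6] = 2·81 + 32 + 6 = 200

200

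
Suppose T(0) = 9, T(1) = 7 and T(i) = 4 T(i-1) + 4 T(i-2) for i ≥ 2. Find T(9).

3645184

T(2) = 4*7 + 4*9 = 64
T(3) = 4*64 + 4*7 = 284
T(4) = 4*284 + 4*64 = 1392
T(5) = 4*1392 + 4*284 = 6704
T(6) = 4*6704 + 4*1392 = 32384
T(7) = 4*32384 + 4*6704 = 156352
T(8) = 4*156352 + 4*32384 = 754944
T(9) = 4*754944 + 4*156352 = 3645184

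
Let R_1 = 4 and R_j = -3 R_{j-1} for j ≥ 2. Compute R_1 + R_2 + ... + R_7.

2188

R_2 = -3*4 = -12
R_3 = -3*(-12) = 36
R_4 = -3*36 = -108
R_5 = -3*(-108) = 324
R_6 = -3*324 = -972
R_7 = -3*(-972) = 2916
Sum = 4 + (-12) + 36 + (-108) + 324 + (-972) + 2916 = 2188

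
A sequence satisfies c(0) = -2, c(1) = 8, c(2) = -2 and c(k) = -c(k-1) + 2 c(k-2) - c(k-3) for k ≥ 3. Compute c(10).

c(3) = -(-2) + 2(8) - (-2) = 20
c(4) = -20 + 2(-2) - 8 = -32
c(5) = -(-32) + 2(20) - (-2) = 74
c(6) = -74 + 2(-32) - 20 = -158
c(7) = -(-158) + 2(74) - (-32) = 338
c(8) = -338 + 2(-158) - 74 = -728
c(9) = -(-728) + 2(338) - (-158) = 1562
c(10) = -1562 + 2(-728) - 338 = -3356

-3356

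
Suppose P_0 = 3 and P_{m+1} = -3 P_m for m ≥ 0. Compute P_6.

P_1 = -3·3 = -9
P_2 = -3·(-9) = 27
P_3 = -3·27 = -81
P_4 = -3·(-81) = 243
P_5 = -3·243 = -729
P_6 = -3·(-729) = 2187

2187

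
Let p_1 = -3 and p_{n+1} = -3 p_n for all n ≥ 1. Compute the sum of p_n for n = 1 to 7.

-1641

p_2 = -3*(-3) = 9
p_3 = -3*9 = -27
p_4 = -3*(-27) = 81
p_5 = -3*81 = -243
p_6 = -3*(-243) = 729
p_7 = -3*729 = -2187
Sum = (-3) + 9 + (-27) + 81 + (-243) + 729 + (-2187) = -1641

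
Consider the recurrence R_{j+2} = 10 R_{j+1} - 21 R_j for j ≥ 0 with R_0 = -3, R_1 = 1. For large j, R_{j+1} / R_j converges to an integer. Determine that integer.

The characteristic equation is r^2 - 10r + 21 = 0, which factors as (r - 7)(r - 3) = 0.
So the roots are 7 and 3. Since |7| > |3| and the coefficient of 7^j is non-zero, the ratio tends to 7.

7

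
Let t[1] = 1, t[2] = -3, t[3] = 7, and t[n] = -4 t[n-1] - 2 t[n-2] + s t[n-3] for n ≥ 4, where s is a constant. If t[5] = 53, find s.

t[4] = -22 + s
t[5] = 74 - 7s
So 74 - 7s = 53, giving s = 3.

3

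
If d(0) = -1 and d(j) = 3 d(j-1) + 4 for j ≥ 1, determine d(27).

7625597484985

The fixed point is 4/(1 - 3) = -2, so d(j) + 2 = 3(d(j-1) + 2).
Hence d(j) = 1·3^j - 2.
d(27) = 1·3^{27} - 2 = 1·7625597484987 - 2 = 7625597484985.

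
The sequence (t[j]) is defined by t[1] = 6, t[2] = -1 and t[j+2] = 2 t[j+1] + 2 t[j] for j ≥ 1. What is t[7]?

t[3] = 2·(-1) + 2·6 = 10
t[4] = 2·10 + 2·(-1) = 18
t[5] = 2·18 + 2·10 = 56
t[6] = 2·56 + 2·18 = 148
t[7] = 2·148 + 2·56 = 408

408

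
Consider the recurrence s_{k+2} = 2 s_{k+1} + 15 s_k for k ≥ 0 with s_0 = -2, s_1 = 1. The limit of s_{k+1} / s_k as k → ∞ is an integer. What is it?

5

The characteristic equation is r^2 - 2r - 15 = 0, which factors as (r - 5)(r + 3) = 0.
So the roots are 5 and -3. Since |5| > |-3| and the coefficient of 5^k is non-zero, the ratio tends to 5.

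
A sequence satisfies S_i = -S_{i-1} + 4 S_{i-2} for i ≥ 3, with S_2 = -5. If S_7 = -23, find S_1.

Let S_1 = v.
S_3 = 5 + 4v
S_4 = -25 - 4v
S_5 = 45 + 20v
S_6 = -145 - 36v
S_7 = 325 + 116v
So 325 + 116v = -23, giving v = -3.

-3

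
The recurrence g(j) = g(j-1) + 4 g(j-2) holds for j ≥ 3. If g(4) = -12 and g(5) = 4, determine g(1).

Rearranging, g(j-2) = (g(j) - g(j-1)) / 4.
g(3) = (4 - (-12)) / 4 = 16/4 = 4
g(2) = (-12 - 4) / 4 = -16/4 = -4
g(1) = (4 - (-4)) / 4 = 8/4 = 2

2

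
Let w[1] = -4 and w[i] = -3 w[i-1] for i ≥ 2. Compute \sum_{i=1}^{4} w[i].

w[2] = -3·(-4) = 12
w[3] = -3·12 = -36
w[4] = -3·(-36) = 108
Sum = (-4) + 12 + (-36) + 108 = 80

80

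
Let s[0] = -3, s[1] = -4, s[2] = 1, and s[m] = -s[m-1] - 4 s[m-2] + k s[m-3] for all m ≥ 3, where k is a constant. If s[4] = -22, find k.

s[3] = 15 - 3k
s[4] = -19 - k
So -19 - k = -22, giving k = 3.

3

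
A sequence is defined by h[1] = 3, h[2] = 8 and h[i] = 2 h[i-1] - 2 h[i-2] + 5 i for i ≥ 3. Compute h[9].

h[3] = 2·8 - 2·3 + 15 = 25
h[4] = 2·25 - 2·8 + 20 = 54
h[5] = 2·54 - 2·25 + 25 = 83
h[6] = 2·83 - 2·54 + 30 = 88
h[7] = 2·88 - 2·83 + 35 = 45
h[8] = 2·45 - 2·88 + 40 = -46
h[9] = 2·(-46) - 2·45 + 45 = -137

-137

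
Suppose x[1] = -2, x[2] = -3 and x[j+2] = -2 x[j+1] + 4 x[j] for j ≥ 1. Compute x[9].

x[3] = -2*(-3) + 4*(-2) = -2
x[4] = -2*(-2) + 4*(-3) = -8
x[5] = -2*(-8) + 4*(-2) = 8
x[6] = -2*8 + 4*(-8) = -48
x[7] = -2*(-48) + 4*8 = 128
x[8] = -2*128 + 4*(-48) = -448
x[9] = -2*(-448) + 4*128 = 1408

1408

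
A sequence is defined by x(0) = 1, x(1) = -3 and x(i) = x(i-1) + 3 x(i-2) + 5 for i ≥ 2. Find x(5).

29

x(2) = (-3) + 3(1) + 5 = 5
x(3) = 5 + 3(-3) + 5 = 1
x(4) = 1 + 3(5) + 5 = 21
x(5) = 21 + 3(1) + 5 = 29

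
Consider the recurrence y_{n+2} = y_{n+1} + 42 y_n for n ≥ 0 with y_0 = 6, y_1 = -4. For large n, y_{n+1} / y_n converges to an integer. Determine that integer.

The characteristic equation is r^2 - r - 42 = 0, which factors as (r - 7)(r + 6) = 0.
So the roots are 7 and -6. Since |7| > |-6| and the coefficient of 7^n is non-zero, the ratio tends to 7.

7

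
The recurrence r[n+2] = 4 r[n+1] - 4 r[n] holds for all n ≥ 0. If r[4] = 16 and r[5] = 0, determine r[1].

8

Rearranging, r[n-2] = (r[n] - 4 r[n-1]) / -4.
r[3] = (0 - 4·16) / -4 = -64/-4 = 16
r[2] = (16 - 4·16) / -4 = -48/-4 = 12
r[1] = (16 - 4·12) / -4 = -32/-4 = 8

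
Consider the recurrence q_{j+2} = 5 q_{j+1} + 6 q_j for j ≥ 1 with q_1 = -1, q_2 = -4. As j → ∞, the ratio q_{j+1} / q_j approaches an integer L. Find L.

6

The characteristic equation is r^2 - 5r - 6 = 0, which factors as (r - 6)(r + 1) = 0.
So the roots are 6 and -1. Since |6| > |-1| and the coefficient of 6^j is non-zero, the ratio tends to 6.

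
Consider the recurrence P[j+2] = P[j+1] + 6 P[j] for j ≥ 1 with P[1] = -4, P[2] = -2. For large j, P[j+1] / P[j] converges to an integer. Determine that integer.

3

The characteristic equation is r^2 - r - 6 = 0, which factors as (r - 3)(r + 2) = 0.
So the roots are 3 and -2. Since |3| > |-2| and the coefficient of 3^j is non-zero, the ratio tends to 3.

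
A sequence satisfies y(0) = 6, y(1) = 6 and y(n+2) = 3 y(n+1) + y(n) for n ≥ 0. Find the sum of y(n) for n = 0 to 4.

372

y(2) = 3·6 + 6 = 24
y(3) = 3·24 + 6 = 78
y(4) = 3·78 + 24 = 258
Sum = 6 + 6 + 24 + 78 + 258 = 372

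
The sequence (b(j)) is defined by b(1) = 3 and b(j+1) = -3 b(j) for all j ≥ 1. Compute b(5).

b(2) = -3·3 = -9
b(3) = -3·(-9) = 27
b(4) = -3·27 = -81
b(5) = -3·(-81) = 243

243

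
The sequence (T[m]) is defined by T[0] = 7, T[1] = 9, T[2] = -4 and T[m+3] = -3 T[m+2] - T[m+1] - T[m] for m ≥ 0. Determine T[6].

36

T[3] = -3(-4) - 9 - 7 = -4
T[4] = -3(-4) - (-4) - 9 = 7
T[5] = -3(7) - (-4) - (-4) = -13
T[6] = -3(-13) - 7 - (-4) = 36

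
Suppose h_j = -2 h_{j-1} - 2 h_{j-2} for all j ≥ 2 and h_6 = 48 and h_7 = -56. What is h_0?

Rearranging, h_{j-2} = (h_j + 2 h_{j-1}) / -2.
h_5 = (-56 + 2*48) / -2 = 40/-2 = -20
h_4 = (48 + 2*(-20)) / -2 = 8/-2 = -4
h_3 = (-20 + 2*(-4)) / -2 = -28/-2 = 14
h_2 = (-4 + 2*14) / -2 = 24/-2 = -12
h_1 = (14 + 2*(-12)) / -2 = -10/-2 = 5
h_0 = (-12 + 2*5) / -2 = -2/-2 = 1

1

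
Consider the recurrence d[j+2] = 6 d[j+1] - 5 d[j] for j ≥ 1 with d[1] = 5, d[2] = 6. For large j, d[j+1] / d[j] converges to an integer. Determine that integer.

The characteristic equation is r^2 - 6r + 5 = 0, which factors as (r - 5)(r - 1) = 0.
So the roots are 5 and 1. Since |5| > |1| and the coefficient of 5^j is non-zero, the ratio tends to 5.

5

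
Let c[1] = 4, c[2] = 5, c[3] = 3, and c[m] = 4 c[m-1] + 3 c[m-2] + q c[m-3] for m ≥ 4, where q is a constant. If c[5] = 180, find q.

3

c[4] = 27 + 4q
c[5] = 117 + 21q
So 117 + 21q = 180, giving q = 3.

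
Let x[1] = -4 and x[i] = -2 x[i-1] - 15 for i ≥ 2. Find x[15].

16379

The fixed point is -15/(1 + 2) = -5, so x[i] + 5 = -2(x[i-1] + 5).
Hence x[i] = 1·(-2)^{i-1} - 5.
x[15] = 1·(-2)^{14} - 5 = 1·16384 - 5 = 16379.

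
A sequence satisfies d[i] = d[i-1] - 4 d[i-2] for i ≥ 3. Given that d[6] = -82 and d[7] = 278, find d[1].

-4

Rearranging, d[i-2] = (d[i] - d[i-1]) / -4.
d[5] = (278 - (-82)) / -4 = 360/-4 = -90
d[4] = (-82 - (-90)) / -4 = 8/-4 = -2
d[3] = (-90 - (-2)) / -4 = -88/-4 = 22
d[2] = (-2 - 22) / -4 = -24/-4 = 6
d[1] = (22 - 6) / -4 = 16/-4 = -4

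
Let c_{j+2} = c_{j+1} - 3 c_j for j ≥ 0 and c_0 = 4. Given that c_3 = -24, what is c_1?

Let c_1 = v.
c_2 = -12 + v
c_3 = -12 - 2v
So -12 - 2v = -24, giving v = 6.

6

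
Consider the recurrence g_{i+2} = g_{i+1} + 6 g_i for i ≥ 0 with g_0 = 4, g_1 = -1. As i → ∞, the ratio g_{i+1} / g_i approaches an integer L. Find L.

3

The characteristic equation is r^2 - r - 6 = 0, which factors as (r - 3)(r + 2) = 0.
So the roots are 3 and -2. Since |3| > |-2| and the coefficient of 3^i is non-zero, the ratio tends to 3.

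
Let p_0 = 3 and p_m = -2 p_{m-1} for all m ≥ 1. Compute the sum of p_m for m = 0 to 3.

p_1 = -2(3) = -6
p_2 = -2(-6) = 12
p_3 = -2(12) = -24
Sum = 3 + (-6) + 12 + (-24) = -15

-15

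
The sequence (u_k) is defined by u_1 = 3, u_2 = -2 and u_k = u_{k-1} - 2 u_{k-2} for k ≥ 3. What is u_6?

20

u_3 = (-2) - 2·3 = -8
u_4 = (-8) - 2·(-2) = -4
u_5 = (-4) - 2·(-8) = 12
u_6 = 12 - 2·(-4) = 20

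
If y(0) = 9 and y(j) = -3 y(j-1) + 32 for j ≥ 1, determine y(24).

The fixed point is 32/(1 + 3) = 8, so y(j) - 8 = -3(y(j-1) - 8).
Hence y(j) = 1·(-3)^j + 8.
y(24) = 1·(-3)^{24} + 8 = 1·282429536481 + 8 = 282429536489.

282429536489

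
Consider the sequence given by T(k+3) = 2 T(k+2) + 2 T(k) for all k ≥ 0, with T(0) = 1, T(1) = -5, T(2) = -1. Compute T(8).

T(3) = 2(-1) + 2(1) = 0
T(4) = 2(0) + 2(-5) = -10
T(5) = 2(-10) + 2(-1) = -22
T(6) = 2(-22) + 2(0) = -44
T(7) = 2(-44) + 2(-10) = -108
T(8) = 2(-108) + 2(-22) = -260

-260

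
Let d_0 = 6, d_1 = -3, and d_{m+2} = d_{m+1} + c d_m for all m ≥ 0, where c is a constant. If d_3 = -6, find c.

d_2 = -3 + 6c
d_3 = -3 + 3c
So -3 + 3c = -6, giving c = -1.

-1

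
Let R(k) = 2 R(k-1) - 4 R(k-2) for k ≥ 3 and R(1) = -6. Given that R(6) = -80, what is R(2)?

Let R(2) = z.
R(3) = 24 + 2z
R(4) = 48
R(5) = -8z
R(6) = -192 - 16z
So -192 - 16z = -80, giving z = -7.

-7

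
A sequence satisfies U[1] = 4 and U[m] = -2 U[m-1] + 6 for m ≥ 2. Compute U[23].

8388610

The fixed point is 6/(1 + 2) = 2, so U[m] - 2 = -2(U[m-1] - 2).
Hence U[m] = 2·(-2)^{m-1} + 2.
U[23] = 2·(-2)^{22} + 2 = 2·4194304 + 2 = 8388610.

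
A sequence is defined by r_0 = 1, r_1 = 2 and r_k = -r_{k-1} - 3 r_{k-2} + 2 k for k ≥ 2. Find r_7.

38

r_2 = -2 - 3*1 + 4 = -1
r_3 = -(-1) - 3*2 + 6 = 1
r_4 = -1 - 3*(-1) + 8 = 10
r_5 = -10 - 3*1 + 10 = -3
r_6 = -(-3) - 3*10 + 12 = -15
r_7 = -(-15) - 3*(-3) + 14 = 38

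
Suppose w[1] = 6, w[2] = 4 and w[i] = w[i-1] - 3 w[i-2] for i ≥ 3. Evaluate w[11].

w[3] = 4 - 3*6 = -14
w[4] = (-14) - 3*4 = -26
w[5] = (-26) - 3*(-14) = 16
w[6] = 16 - 3*(-26) = 94
w[7] = 94 - 3*16 = 46
w[8] = 46 - 3*94 = -236
w[9] = (-236) - 3*46 = -374
w[10] = (-374) - 3*(-236) = 334
w[11] = 334 - 3*(-374) = 1456

1456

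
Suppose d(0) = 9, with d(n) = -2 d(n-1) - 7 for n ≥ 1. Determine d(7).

-1453

d(1) = -2(9) - 7 = -25
d(2) = -2(-25) - 7 = 43
d(3) = -2(43) - 7 = -93
d(4) = -2(-93) - 7 = 179
d(5) = -2(179) - 7 = -365
d(6) = -2(-365) - 7 = 723
d(7) = -2(723) - 7 = -1453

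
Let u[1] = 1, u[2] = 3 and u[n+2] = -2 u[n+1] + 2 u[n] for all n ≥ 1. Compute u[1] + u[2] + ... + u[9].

-1482

u[3] = -2(3) + 2(1) = -4
u[4] = -2(-4) + 2(3) = 14
u[5] = -2(14) + 2(-4) = -36
u[6] = -2(-36) + 2(14) = 100
u[7] = -2(100) + 2(-36) = -272
u[8] = -2(-272) + 2(100) = 744
u[9] = -2(744) + 2(-272) = -2032
Sum = 1 + 3 + (-4) + 14 + (-36) + 100 + (-272) + 744 + (-2032) = -1482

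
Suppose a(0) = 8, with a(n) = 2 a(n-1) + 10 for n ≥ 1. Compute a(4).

278

a(1) = 2·8 + 10 = 26
a(2) = 2·26 + 10 = 62
a(3) = 2·62 + 10 = 134
a(4) = 2·134 + 10 = 278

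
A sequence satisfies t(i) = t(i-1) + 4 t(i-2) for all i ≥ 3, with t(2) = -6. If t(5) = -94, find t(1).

Let t(1) = w.
t(3) = -6 + 4w
t(4) = -30 + 4w
t(5) = -54 + 20w
So -54 + 20w = -94, giving w = -2.

-2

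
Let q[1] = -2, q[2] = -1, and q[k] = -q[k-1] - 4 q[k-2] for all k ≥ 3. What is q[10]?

1123

q[3] = -(-1) - 4*(-2) = 9
q[4] = -9 - 4*(-1) = -5
q[5] = -(-5) - 4*9 = -31
q[6] = -(-31) - 4*(-5) = 51
q[7] = -51 - 4*(-31) = 73
q[8] = -73 - 4*51 = -277
q[9] = -(-277) - 4*73 = -15
q[10] = -(-15) - 4*(-277) = 1123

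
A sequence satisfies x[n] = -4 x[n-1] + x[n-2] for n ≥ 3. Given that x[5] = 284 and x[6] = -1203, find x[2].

-3

Rearranging, x[n-2] = x[n] + 4 x[n-1].
x[4] = -1203 + 4(284) = -67
x[3] = 284 + 4(-67) = 16
x[2] = -67 + 4(16) = -3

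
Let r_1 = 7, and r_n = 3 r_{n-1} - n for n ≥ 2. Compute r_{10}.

113183

r_2 = 3*7 - 2 = 19
r_3 = 3*19 - 3 = 54
r_4 = 3*54 - 4 = 158
r_5 = 3*158 - 5 = 469
r_6 = 3*469 - 6 = 1401
r_7 = 3*1401 - 7 = 4196
r_8 = 3*4196 - 8 = 12580
r_9 = 3*12580 - 9 = 37731
r_{10} = 3*37731 - 10 = 113183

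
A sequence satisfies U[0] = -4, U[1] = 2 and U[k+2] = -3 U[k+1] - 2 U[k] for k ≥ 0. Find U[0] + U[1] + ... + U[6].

U[2] = -3·2 - 2·(-4) = 2
U[3] = -3·2 - 2·2 = -10
U[4] = -3·(-10) - 2·2 = 26
U[5] = -3·26 - 2·(-10) = -58
U[6] = -3·(-58) - 2·26 = 122
Sum = (-4) + 2 + 2 + (-10) + 26 + (-58) + 122 = 80

80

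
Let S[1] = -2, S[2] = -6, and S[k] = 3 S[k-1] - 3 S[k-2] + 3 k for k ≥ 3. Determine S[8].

S[3] = 3·(-6) - 3·(-2) + 9 = -3
S[4] = 3·(-3) - 3·(-6) + 12 = 21
S[5] = 3·21 - 3·(-3) + 15 = 87
S[6] = 3·87 - 3·21 + 18 = 216
S[7] = 3·216 - 3·87 + 21 = 408
S[8] = 3·408 - 3·216 + 24 = 600

600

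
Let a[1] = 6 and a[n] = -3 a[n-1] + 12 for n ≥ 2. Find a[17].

The fixed point is 12/(1 + 3) = 3, so a[n] - 3 = -3(a[n-1] - 3).
Hence a[n] = 3·(-3)^{n-1} + 3.
a[17] = 3·(-3)^{16} + 3 = 3·43046721 + 3 = 129140166.

129140166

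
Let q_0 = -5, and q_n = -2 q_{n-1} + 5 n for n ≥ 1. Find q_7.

795

q_1 = -2(-5) + 5 = 15
q_2 = -2(15) + 10 = -20
q_3 = -2(-20) + 15 = 55
q_4 = -2(55) + 20 = -90
q_5 = -2(-90) + 25 = 205
q_6 = -2(205) + 30 = -380
q_7 = -2(-380) + 35 = 795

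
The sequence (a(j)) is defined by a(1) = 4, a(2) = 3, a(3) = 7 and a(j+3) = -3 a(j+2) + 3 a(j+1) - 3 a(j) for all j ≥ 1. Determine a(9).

a(4) = -3*7 + 3*3 - 3*4 = -24
a(5) = -3*(-24) + 3*7 - 3*3 = 84
a(6) = -3*84 + 3*(-24) - 3*7 = -345
a(7) = -3*(-345) + 3*84 - 3*(-24) = 1359
a(8) = -3*1359 + 3*(-345) - 3*84 = -5364
a(9) = -3*(-5364) + 3*1359 - 3*(-345) = 21204

21204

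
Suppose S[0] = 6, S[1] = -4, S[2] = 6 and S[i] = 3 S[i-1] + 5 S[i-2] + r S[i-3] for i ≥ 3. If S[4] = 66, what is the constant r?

3

S[3] = -2 + 6r
S[4] = 24 + 14r
So 24 + 14r = 66, giving r = 3.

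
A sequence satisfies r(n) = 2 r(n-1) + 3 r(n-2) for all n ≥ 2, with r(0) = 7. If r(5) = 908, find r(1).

Let r(1) = y.
r(2) = 21 + 2y
r(3) = 42 + 7y
r(4) = 147 + 20y
r(5) = 420 + 61y
So 420 + 61y = 908, giving y = 8.

8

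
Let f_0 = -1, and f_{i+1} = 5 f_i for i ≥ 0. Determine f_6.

f_1 = 5*(-1) = -5
f_2 = 5*(-5) = -25
f_3 = 5*(-25) = -125
f_4 = 5*(-125) = -625
f_5 = 5*(-625) = -3125
f_6 = 5*(-3125) = -15625

-15625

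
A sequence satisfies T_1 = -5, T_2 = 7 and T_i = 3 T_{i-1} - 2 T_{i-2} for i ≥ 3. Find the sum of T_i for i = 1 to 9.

T_3 = 3·7 - 2·(-5) = 31
T_4 = 3·31 - 2·7 = 79
T_5 = 3·79 - 2·31 = 175
T_6 = 3·175 - 2·79 = 367
T_7 = 3·367 - 2·175 = 751
T_8 = 3·751 - 2·367 = 1519
T_9 = 3·1519 - 2·751 = 3055
Sum = (-5) + 7 + 31 + 79 + 175 + 367 + 751 + 1519 + 3055 = 5979

5979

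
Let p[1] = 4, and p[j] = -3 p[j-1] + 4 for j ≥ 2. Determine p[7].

2188

p[2] = -3(4) + 4 = -8
p[3] = -3(-8) + 4 = 28
p[4] = -3(28) + 4 = -80
p[5] = -3(-80) + 4 = 244
p[6] = -3(244) + 4 = -728
p[7] = -3(-728) + 4 = 2188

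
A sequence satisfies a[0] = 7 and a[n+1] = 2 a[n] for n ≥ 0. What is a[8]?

a[1] = 2·7 = 14
a[2] = 2·14 = 28
a[3] = 2·28 = 56
a[4] = 2·56 = 112
a[5] = 2·112 = 224
a[6] = 2·224 = 448
a[7] = 2·448 = 896
a[8] = 2·896 = 1792

1792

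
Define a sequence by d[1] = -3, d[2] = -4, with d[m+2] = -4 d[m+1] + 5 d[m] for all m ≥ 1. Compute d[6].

d[3] = -4*(-4) + 5*(-3) = 1
d[4] = -4*1 + 5*(-4) = -24
d[5] = -4*(-24) + 5*1 = 101
d[6] = -4*101 + 5*(-24) = -524

-524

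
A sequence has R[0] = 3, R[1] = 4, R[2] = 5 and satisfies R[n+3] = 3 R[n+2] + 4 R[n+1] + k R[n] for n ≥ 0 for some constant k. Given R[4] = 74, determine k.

R[3] = 31 + 3k
R[4] = 113 + 13k
So 113 + 13k = 74, giving k = -3.

-3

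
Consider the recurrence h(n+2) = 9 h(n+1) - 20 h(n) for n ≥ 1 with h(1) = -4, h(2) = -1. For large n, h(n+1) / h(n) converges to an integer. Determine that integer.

The characteristic equation is r^2 - 9r + 20 = 0, which factors as (r - 5)(r - 4) = 0.
So the roots are 5 and 4. Since |5| > |4| and the coefficient of 5^n is non-zero, the ratio tends to 5.

5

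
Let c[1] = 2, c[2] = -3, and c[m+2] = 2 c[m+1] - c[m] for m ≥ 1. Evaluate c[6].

-23

c[3] = 2*(-3) - 2 = -8
c[4] = 2*(-8) - (-3) = -13
c[5] = 2*(-13) - (-8) = -18
c[6] = 2*(-18) - (-13) = -23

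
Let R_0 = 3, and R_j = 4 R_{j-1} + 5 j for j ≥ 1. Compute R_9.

1368957

R_1 = 4*3 + 5 = 17
R_2 = 4*17 + 10 = 78
R_3 = 4*78 + 15 = 327
R_4 = 4*327 + 20 = 1328
R_5 = 4*1328 + 25 = 5337
R_6 = 4*5337 + 30 = 21378
R_7 = 4*21378 + 35 = 85547
R_8 = 4*85547 + 40 = 342228
R_9 = 4*342228 + 45 = 1368957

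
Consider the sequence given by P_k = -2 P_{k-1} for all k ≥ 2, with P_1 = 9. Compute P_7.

P_2 = -2*9 = -18
P_3 = -2*(-18) = 36
P_4 = -2*36 = -72
P_5 = -2*(-72) = 144
P_6 = -2*144 = -288
P_7 = -2*(-288) = 576

576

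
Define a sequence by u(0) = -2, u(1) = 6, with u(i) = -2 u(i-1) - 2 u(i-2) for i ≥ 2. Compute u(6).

u(2) = -2*6 - 2*(-2) = -8
u(3) = -2*(-8) - 2*6 = 4
u(4) = -2*4 - 2*(-8) = 8
u(5) = -2*8 - 2*4 = -24
u(6) = -2*(-24) - 2*8 = 32

32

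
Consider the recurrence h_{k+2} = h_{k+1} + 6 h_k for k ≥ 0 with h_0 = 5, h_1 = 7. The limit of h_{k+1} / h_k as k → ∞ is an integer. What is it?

The characteristic equation is r^2 - r - 6 = 0, which factors as (r - 3)(r + 2) = 0.
So the roots are 3 and -2. Since |3| > |-2| and the coefficient of 3^k is non-zero, the ratio tends to 3.

3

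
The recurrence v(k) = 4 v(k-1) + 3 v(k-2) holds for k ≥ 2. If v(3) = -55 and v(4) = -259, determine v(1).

-1

Rearranging, v(k-2) = (v(k) - 4 v(k-1)) / 3.
v(2) = (-259 - 4*(-55)) / 3 = -39/3 = -13
v(1) = (-55 - 4*(-13)) / 3 = -3/3 = -1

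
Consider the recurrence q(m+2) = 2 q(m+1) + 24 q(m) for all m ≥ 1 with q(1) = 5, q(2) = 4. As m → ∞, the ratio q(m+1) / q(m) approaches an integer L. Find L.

6

The characteristic equation is r^2 - 2r - 24 = 0, which factors as (r - 6)(r + 4) = 0.
So the roots are 6 and -4. Since |6| > |-4| and the coefficient of 6^m is non-zero, the ratio tends to 6.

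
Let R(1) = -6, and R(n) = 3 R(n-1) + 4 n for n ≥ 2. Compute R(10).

R(2) = 3(-6) + 8 = -10
R(3) = 3(-10) + 12 = -18
R(4) = 3(-18) + 16 = -38
R(5) = 3(-38) + 20 = -94
R(6) = 3(-94) + 24 = -258
R(7) = 3(-258) + 28 = -746
R(8) = 3(-746) + 32 = -2206
R(9) = 3(-2206) + 36 = -6582
R(10) = 3(-6582) + 40 = -19706

-19706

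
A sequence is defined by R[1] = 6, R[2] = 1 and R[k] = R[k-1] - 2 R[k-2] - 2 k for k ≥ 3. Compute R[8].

R[3] = 1 - 2(6) - 6 = -17
R[4] = (-17) - 2(1) - 8 = -27
R[5] = (-27) - 2(-17) - 10 = -3
R[6] = (-3) - 2(-27) - 12 = 39
R[7] = 39 - 2(-3) - 14 = 31
R[8] = 31 - 2(39) - 16 = -63

-63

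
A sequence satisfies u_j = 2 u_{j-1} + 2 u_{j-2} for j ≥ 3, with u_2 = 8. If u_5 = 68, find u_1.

-5

Let u_1 = x.
u_3 = 16 + 2x
u_4 = 48 + 4x
u_5 = 128 + 12x
So 128 + 12x = 68, giving x = -5.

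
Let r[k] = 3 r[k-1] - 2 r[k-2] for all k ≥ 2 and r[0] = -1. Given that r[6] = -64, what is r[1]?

-2

Let r[1] = y.
r[2] = 2 + 3y
r[3] = 6 + 7y
r[4] = 14 + 15y
r[5] = 30 + 31y
r[6] = 62 + 63y
So 62 + 63y = -64, giving y = -2.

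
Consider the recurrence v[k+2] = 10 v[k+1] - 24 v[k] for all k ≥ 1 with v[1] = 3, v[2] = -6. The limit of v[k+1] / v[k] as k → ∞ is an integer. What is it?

The characteristic equation is r^2 - 10r + 24 = 0, which factors as (r - 6)(r - 4) = 0.
So the roots are 6 and 4. Since |6| > |4| and the coefficient of 6^k is non-zero, the ratio tends to 6.

6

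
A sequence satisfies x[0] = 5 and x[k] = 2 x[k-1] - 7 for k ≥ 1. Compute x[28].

The fixed point is -7/(1 - 2) = 7, so x[k] - 7 = 2(x[k-1] - 7).
Hence x[k] = -2·2^k + 7.
x[28] = -2·2^{28} + 7 = -2·268435456 + 7 = -536870905.

-536870905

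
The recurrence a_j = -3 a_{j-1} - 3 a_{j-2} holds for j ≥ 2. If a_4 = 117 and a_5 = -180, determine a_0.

-7

Rearranging, a_{j-2} = (a_j + 3 a_{j-1}) / -3.
a_3 = (-180 + 3·117) / -3 = 171/-3 = -57
a_2 = (117 + 3·(-57)) / -3 = -54/-3 = 18
a_1 = (-57 + 3·18) / -3 = -3/-3 = 1
a_0 = (18 + 3·1) / -3 = 21/-3 = -7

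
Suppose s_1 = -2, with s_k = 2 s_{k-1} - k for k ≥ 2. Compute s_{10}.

-2548

s_2 = 2*(-2) - 2 = -6
s_3 = 2*(-6) - 3 = -15
s_4 = 2*(-15) - 4 = -34
s_5 = 2*(-34) - 5 = -73
s_6 = 2*(-73) - 6 = -152
s_7 = 2*(-152) - 7 = -311
s_8 = 2*(-311) - 8 = -630
s_9 = 2*(-630) - 9 = -1269
s_{10} = 2*(-1269) - 10 = -2548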